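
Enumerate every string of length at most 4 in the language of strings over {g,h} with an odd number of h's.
h, gh, hg, ggh, ghg, hgg, hhh, gggh, gghg, ghgg, ghhh, hggg, hghh, hhgh, hhhg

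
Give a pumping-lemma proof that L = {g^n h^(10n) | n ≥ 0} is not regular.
Assume L is regular with pumping length p. Idea: pumping the g-block breaks the 1:10 ratio.
Choose s = g^p h^(10p) (length 11p ≥ p). By the pumping lemma, s = xyz with |xy| ≤ p, |y| > 0, so y = g^k with k ≥ 1. Then xy²z = g^(p+k) h^(10p). For this to be in L we would need 10p = 10(p+k), i.e. 10k = 0, contradicting k ≥ 1. So xy²z ∉ L.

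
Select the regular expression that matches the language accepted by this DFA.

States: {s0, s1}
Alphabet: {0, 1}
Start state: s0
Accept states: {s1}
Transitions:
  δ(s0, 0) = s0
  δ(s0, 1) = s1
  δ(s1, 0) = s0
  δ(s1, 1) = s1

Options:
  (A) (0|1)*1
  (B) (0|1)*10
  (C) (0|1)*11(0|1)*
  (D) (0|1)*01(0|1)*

Check each option against the DFA on short strings; one disagreement eliminates an option:
  (A) (0|1)*1: agrees with the DFA on every string of length ≤ 6
  (B) (0|1)*10: on '1' the DFA goes s0 → s1 and accepts (s1 ∈ Accept), but the regex does not match it → eliminate
  (C) (0|1)*11(0|1)*: on '1' the DFA goes s0 → s1 and accepts (s1 ∈ Accept), but the regex does not match it → eliminate
  (D) (0|1)*01(0|1)*: on '1' the DFA goes s0 → s1 and accepts (s1 ∈ Accept), but the regex does not match it → eliminate
Only (A) is consistent with the DFA.
(A) (0|1)*1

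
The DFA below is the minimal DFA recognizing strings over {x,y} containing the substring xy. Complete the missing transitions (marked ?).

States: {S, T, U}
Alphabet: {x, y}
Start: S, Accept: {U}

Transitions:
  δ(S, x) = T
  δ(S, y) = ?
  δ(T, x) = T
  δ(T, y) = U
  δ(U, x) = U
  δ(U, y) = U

From the language and accept set, identify what each state tracks — S: no x seen yet; T: seen a x, waiting for y; U: substring xy seen.
Each missing δ(q, a) is the state matching the new tracked value after reading a.
δ(S, y) = S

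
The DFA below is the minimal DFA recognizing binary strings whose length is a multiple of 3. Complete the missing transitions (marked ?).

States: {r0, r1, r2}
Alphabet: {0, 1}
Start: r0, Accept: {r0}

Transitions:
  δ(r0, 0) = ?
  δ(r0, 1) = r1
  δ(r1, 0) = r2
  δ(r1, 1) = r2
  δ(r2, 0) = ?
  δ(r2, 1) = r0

From the language and accept set, identify what each state tracks — r0: length ≡ 0 (mod 3); r1: length ≡ 1 (mod 3); r2: length ≡ 2 (mod 3).
Each missing δ(q, a) is the state matching the new tracked value after reading a.
δ(r0, 0) = r1; δ(r2, 0) = r0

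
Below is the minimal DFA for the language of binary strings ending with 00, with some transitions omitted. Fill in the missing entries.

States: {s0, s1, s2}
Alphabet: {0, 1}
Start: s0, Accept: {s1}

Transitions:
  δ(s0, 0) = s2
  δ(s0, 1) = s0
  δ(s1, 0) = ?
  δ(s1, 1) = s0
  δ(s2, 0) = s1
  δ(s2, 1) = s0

From the language and accept set, identify what each state tracks — s0: last symbol not 0; s1: two trailing 0's; s2: one trailing 0.
Each missing δ(q, a) is the state matching the new tracked value after reading a.
δ(s1, 0) = s1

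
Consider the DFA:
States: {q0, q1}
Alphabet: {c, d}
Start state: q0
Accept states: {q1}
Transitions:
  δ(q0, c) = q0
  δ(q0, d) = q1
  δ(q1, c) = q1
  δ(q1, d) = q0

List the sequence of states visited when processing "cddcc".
read 'c': q0 → q0
  read 'd': q0 → q1
  read 'd': q1 → q0
  read 'c': q0 → q0
  read 'c': q0 → q0
q0 -> q0 -> q1 -> q0 -> q0 -> q0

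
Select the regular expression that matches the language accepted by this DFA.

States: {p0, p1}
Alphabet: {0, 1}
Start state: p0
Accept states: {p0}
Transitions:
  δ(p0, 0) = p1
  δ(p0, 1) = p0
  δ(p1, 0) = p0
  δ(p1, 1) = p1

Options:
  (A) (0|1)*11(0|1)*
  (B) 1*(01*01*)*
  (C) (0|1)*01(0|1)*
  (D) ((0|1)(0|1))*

Check each option against the DFA on short strings; one disagreement eliminates an option:
  (A) (0|1)*11(0|1)*: on ε the DFA stays in p0 and accepts (p0 ∈ Accept), but the regex does not match it → eliminate
  (B) 1*(01*01*)*: agrees with the DFA on every string of length ≤ 6
  (C) (0|1)*01(0|1)*: on ε the DFA stays in p0 and accepts (p0 ∈ Accept), but the regex does not match it → eliminate
  (D) ((0|1)(0|1))*: on '1' the DFA goes p0 → p0 and accepts (p0 ∈ Accept), but the regex does not match it → eliminate
Only (B) is consistent with the DFA.
(B) 1*(01*01*)*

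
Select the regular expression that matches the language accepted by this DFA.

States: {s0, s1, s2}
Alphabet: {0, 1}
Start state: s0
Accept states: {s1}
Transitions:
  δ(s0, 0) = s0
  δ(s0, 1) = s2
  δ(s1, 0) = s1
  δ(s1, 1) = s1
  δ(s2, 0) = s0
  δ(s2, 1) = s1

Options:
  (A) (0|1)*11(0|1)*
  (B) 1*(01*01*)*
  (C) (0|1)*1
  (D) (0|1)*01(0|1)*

Check each option against the DFA on short strings; one disagreement eliminates an option:
  (A) (0|1)*11(0|1)*: agrees with the DFA on every string of length ≤ 6
  (B) 1*(01*01*)*: on ε the DFA stays in s0 and rejects (s0 ∉ Accept), but the regex matches it → eliminate
  (C) (0|1)*1: on '1' the DFA goes s0 → s2 and rejects (s2 ∉ Accept), but the regex matches it → eliminate
  (D) (0|1)*01(0|1)*: on '01' the DFA goes s0 → s0 → s2 and rejects (s2 ∉ Accept), but the regex matches it → eliminate
Only (A) is consistent with the DFA.
(A) (0|1)*11(0|1)*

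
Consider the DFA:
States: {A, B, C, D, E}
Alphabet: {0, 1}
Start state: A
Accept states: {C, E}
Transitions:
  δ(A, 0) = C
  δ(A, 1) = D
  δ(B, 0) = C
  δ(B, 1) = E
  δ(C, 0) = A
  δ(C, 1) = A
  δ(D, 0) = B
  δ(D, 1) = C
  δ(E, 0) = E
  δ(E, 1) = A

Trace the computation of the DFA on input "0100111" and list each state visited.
read '0': A → C
  read '1': C → A
  read '0': A → C
  read '0': C → A
  read '1': A → D
  read '1': D → C
  read '1': C → A
A -> C -> A -> C -> A -> D -> C -> A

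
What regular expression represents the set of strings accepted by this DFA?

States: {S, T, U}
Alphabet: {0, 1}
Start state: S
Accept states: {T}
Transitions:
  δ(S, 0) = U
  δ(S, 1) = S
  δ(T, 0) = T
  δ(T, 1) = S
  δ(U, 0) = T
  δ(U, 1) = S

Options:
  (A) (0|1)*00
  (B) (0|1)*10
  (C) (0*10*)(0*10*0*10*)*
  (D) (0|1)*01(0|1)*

Check each option against the DFA on short strings; one disagreement eliminates an option:
  (A) (0|1)*00: agrees with the DFA on every string of length ≤ 6
  (B) (0|1)*10: on '00' the DFA goes S → U → T and accepts (T ∈ Accept), but the regex does not match it → eliminate
  (C) (0*10*)(0*10*0*10*)*: on '1' the DFA goes S → S and rejects (S ∉ Accept), but the regex matches it → eliminate
  (D) (0|1)*01(0|1)*: on '00' the DFA goes S → U → T and accepts (T ∈ Accept), but the regex does not match it → eliminate
Only (A) is consistent with the DFA.
(A) (0|1)*00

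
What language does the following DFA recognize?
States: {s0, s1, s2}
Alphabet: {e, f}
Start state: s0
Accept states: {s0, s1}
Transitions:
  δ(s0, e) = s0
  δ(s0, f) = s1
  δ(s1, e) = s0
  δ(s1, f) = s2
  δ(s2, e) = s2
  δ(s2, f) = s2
Testing a few strings:
  'fe' → accept
  'effe' → reject
  'fefe' → accept
  'ffe' → reject
State roles: s0=last symbol not f (ok); s1=last symbol f (ok); s2=saw ff (dead)
All strings over {e,f} with no two consecutive f's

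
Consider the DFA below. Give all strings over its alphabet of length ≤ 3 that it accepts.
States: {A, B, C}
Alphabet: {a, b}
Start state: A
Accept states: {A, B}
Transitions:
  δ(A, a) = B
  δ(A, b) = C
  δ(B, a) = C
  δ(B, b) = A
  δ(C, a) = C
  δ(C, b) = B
ε, a, ab, bb, aab, aba, bab, bbb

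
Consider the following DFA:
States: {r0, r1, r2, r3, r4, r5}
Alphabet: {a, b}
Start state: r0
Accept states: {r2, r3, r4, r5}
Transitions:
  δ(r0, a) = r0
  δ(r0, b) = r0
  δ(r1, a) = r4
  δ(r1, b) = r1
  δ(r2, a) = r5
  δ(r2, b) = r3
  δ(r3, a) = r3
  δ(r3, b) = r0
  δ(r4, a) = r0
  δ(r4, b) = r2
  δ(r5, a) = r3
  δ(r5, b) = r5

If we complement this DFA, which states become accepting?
Complement accept states = All states \ Original accept states
= {r0, r1, r2, r3, r4, r5} \ {r2, r3, r4, r5}
{r0, r1}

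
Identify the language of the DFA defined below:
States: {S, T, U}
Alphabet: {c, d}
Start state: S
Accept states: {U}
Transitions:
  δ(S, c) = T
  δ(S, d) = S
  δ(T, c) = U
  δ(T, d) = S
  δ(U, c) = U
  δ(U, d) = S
Testing a few strings:
  'dd' → reject
  'cccc' → accept
  'cdc' → reject
  'dcdc' → reject
State roles: S=last symbol not c; T=one trailing c; U=two trailing c's
All strings over {c,d} ending with cc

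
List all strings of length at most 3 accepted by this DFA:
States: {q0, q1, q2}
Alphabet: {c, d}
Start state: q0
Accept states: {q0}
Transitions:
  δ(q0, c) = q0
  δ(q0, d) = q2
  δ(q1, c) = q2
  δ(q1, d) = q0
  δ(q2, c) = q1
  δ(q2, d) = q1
ε, c, cc, ccc, dcd, ddd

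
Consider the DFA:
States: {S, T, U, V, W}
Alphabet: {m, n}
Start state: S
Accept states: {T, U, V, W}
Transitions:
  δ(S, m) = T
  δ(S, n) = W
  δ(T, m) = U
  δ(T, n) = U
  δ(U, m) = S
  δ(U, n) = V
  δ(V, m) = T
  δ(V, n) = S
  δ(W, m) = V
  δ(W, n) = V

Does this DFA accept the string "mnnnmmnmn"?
Processing string "mnnnmmnmn":
  S --m--> T
  T --n--> U
  U --n--> V
  V --n--> S
  S --m--> T
  T --m--> U
  U --n--> V
  V --m--> T
  T --n--> U
Final state: U
Accept states: {T, U, V, W}
Yes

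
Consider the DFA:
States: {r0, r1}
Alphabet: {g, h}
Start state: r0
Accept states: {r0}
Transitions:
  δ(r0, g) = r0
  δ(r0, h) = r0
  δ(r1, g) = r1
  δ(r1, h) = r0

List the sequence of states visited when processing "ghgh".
read 'g': r0 → r0
  read 'h': r0 → r0
  read 'g': r0 → r0
  read 'h': r0 → r0
r0 -> r0 -> r0 -> r0 -> r0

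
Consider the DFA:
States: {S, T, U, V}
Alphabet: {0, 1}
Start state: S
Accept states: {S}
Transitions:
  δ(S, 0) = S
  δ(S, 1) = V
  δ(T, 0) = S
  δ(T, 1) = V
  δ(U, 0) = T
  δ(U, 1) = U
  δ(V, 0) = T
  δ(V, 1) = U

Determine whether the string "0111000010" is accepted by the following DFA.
Processing string "0111000010":
  S --0--> S
  S --1--> V
  V --1--> U
  U --1--> U
  U --0--> T
  T --0--> S
  S --0--> S
  S --0--> S
  S --1--> V
  V --0--> T
Final state: T
Accept states: {S}
No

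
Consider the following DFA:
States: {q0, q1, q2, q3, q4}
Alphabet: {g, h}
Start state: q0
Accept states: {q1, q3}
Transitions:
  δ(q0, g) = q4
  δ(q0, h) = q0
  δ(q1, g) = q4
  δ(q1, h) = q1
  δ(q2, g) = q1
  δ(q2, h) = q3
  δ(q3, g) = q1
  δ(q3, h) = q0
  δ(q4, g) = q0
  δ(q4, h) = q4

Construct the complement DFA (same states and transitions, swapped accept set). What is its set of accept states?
Complement accept states = All states \ Original accept states
= {q0, q1, q2, q3, q4} \ {q1, q3}
{q0, q2, q4}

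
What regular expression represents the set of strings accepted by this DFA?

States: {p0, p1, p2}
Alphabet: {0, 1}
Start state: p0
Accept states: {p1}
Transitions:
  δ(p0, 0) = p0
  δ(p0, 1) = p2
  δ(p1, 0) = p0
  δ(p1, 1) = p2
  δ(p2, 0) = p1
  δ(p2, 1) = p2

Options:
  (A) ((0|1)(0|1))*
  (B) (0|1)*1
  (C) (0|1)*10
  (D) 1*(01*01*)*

Check each option against the DFA on short strings; one disagreement eliminates an option:
  (A) ((0|1)(0|1))*: on ε the DFA stays in p0 and rejects (p0 ∉ Accept), but the regex matches it → eliminate
  (B) (0|1)*1: on '1' the DFA goes p0 → p2 and rejects (p2 ∉ Accept), but the regex matches it → eliminate
  (C) (0|1)*10: agrees with the DFA on every string of length ≤ 6
  (D) 1*(01*01*)*: on ε the DFA stays in p0 and rejects (p0 ∉ Accept), but the regex matches it → eliminate
Only (C) is consistent with the DFA.
(C) (0|1)*10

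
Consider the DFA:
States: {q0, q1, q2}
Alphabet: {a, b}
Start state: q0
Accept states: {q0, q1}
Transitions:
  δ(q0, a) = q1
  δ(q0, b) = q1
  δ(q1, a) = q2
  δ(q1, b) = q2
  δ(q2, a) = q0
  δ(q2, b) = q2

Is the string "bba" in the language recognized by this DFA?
Processing string "bba":
  q0 --b--> q1
  q1 --b--> q2
  q2 --a--> q0
Final state: q0
Accept states: {q0, q1}
Yes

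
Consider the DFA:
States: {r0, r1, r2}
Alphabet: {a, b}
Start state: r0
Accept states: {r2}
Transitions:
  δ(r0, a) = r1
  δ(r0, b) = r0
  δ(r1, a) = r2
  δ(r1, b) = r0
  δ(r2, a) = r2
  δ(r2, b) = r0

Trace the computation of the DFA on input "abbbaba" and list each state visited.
read 'a': r0 → r1
  read 'b': r1 → r0
  read 'b': r0 → r0
  read 'b': r0 → r0
  read 'a': r0 → r1
  read 'b': r1 → r0
  read 'a': r0 → r1
r0 -> r1 -> r0 -> r0 -> r0 -> r1 -> r0 -> r1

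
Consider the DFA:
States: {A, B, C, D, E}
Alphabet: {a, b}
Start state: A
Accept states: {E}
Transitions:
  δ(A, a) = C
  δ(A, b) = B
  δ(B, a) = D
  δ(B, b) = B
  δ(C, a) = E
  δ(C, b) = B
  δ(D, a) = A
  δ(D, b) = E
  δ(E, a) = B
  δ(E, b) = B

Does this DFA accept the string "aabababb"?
Processing string "aabababb":
  A --a--> C
  C --a--> E
  E --b--> B
  B --a--> D
  D --b--> E
  E --a--> B
  B --b--> B
  B --b--> B
Final state: B
Accept states: {E}
No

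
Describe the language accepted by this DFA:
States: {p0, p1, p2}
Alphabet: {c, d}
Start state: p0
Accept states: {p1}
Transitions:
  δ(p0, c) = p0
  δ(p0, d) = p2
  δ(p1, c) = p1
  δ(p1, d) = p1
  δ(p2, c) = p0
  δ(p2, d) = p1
Testing a few strings:
  'ddcd' → accept
  'ccdd' → accept
  'cdc' → reject
  'd' → reject
State roles: p0=no progress toward dd; p1=substring dd seen; p2=one trailing d
All strings over {c,d} containing the substring dd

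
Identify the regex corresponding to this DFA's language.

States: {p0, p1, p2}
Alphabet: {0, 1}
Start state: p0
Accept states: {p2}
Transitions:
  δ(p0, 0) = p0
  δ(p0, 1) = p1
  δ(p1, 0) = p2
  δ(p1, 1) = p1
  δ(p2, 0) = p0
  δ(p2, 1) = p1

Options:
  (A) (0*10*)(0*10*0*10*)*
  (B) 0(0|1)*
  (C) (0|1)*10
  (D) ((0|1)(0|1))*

Check each option against the DFA on short strings; one disagreement eliminates an option:
  (A) (0*10*)(0*10*0*10*)*: on '1' the DFA goes p0 → p1 and rejects (p1 ∉ Accept), but the regex matches it → eliminate
  (B) 0(0|1)*: on '0' the DFA goes p0 → p0 and rejects (p0 ∉ Accept), but the regex matches it → eliminate
  (C) (0|1)*10: agrees with the DFA on every string of length ≤ 6
  (D) ((0|1)(0|1))*: on ε the DFA stays in p0 and rejects (p0 ∉ Accept), but the regex matches it → eliminate
Only (C) is consistent with the DFA.
(C) (0|1)*10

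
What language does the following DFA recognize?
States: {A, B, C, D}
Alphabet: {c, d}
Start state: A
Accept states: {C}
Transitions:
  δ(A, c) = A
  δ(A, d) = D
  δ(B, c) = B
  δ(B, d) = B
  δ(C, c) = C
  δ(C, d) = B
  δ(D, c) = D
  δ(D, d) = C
Testing a few strings:
  'c' → reject
  'ccd' → reject
  'cdd' → accept
  'cd' → reject
State roles: A=zero d's; B=≥ three d's (dead); C=two d's; D=one d
All strings over {c,d} containing exactly two d's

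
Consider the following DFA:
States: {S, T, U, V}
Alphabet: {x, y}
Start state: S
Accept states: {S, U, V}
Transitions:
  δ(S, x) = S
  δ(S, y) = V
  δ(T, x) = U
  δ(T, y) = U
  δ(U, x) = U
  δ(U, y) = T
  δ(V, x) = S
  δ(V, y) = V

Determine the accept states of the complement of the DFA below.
Complement accept states = All states \ Original accept states
= {S, T, U, V} \ {S, U, V}
{T}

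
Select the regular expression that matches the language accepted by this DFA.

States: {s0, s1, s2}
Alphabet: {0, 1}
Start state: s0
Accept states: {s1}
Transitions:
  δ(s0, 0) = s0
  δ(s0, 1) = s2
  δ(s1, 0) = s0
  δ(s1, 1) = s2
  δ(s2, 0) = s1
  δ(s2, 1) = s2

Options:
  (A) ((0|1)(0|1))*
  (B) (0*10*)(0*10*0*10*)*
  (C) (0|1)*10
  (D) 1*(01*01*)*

Check each option against the DFA on short strings; one disagreement eliminates an option:
  (A) ((0|1)(0|1))*: on ε the DFA stays in s0 and rejects (s0 ∉ Accept), but the regex matches it → eliminate
  (B) (0*10*)(0*10*0*10*)*: on '1' the DFA goes s0 → s2 and rejects (s2 ∉ Accept), but the regex matches it → eliminate
  (C) (0|1)*10: agrees with the DFA on every string of length ≤ 6
  (D) 1*(01*01*)*: on ε the DFA stays in s0 and rejects (s0 ∉ Accept), but the regex matches it → eliminate
Only (C) is consistent with the DFA.
(C) (0|1)*10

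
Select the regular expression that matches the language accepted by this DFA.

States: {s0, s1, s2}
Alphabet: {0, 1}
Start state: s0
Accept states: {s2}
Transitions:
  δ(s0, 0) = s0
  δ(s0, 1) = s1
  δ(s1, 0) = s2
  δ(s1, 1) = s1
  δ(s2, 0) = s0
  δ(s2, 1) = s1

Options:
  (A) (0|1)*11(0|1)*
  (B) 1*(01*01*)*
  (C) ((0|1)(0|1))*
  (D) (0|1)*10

Check each option against the DFA on short strings; one disagreement eliminates an option:
  (A) (0|1)*11(0|1)*: on '10' the DFA goes s0 → s1 → s2 and accepts (s2 ∈ Accept), but the regex does not match it → eliminate
  (B) 1*(01*01*)*: on ε the DFA stays in s0 and rejects (s0 ∉ Accept), but the regex matches it → eliminate
  (C) ((0|1)(0|1))*: on ε the DFA stays in s0 and rejects (s0 ∉ Accept), but the regex matches it → eliminate
  (D) (0|1)*10: agrees with the DFA on every string of length ≤ 6
Only (D) is consistent with the DFA.
(D) (0|1)*10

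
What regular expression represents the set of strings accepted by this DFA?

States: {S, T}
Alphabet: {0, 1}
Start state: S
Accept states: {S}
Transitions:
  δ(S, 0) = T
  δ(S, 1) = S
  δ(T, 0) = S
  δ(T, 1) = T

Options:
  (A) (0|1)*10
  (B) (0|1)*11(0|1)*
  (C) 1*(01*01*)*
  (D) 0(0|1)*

Check each option against the DFA on short strings; one disagreement eliminates an option:
  (A) (0|1)*10: on ε the DFA stays in S and accepts (S ∈ Accept), but the regex does not match it → eliminate
  (B) (0|1)*11(0|1)*: on ε the DFA stays in S and accepts (S ∈ Accept), but the regex does not match it → eliminate
  (C) 1*(01*01*)*: agrees with the DFA on every string of length ≤ 6
  (D) 0(0|1)*: on ε the DFA stays in S and accepts (S ∈ Accept), but the regex does not match it → eliminate
Only (C) is consistent with the DFA.
(C) 1*(01*01*)*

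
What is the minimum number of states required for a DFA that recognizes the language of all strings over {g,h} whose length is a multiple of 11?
By Myhill–Nerode, count the distinguishable equivalence classes: 11 classes — one per residue of the length mod 11; class i is distinguished from class j by any string of length (11 − i) mod 11.
11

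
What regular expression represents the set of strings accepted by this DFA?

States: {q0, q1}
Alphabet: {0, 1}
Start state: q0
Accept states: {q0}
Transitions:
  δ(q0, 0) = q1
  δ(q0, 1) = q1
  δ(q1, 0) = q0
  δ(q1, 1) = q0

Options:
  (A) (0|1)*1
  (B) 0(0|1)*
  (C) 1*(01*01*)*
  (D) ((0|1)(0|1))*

Check each option against the DFA on short strings; one disagreement eliminates an option:
  (A) (0|1)*1: on ε the DFA stays in q0 and accepts (q0 ∈ Accept), but the regex does not match it → eliminate
  (B) 0(0|1)*: on ε the DFA stays in q0 and accepts (q0 ∈ Accept), but the regex does not match it → eliminate
  (C) 1*(01*01*)*: on '1' the DFA goes q0 → q1 and rejects (q1 ∉ Accept), but the regex matches it → eliminate
  (D) ((0|1)(0|1))*: agrees with the DFA on every string of length ≤ 6
Only (D) is consistent with the DFA.
(D) ((0|1)(0|1))*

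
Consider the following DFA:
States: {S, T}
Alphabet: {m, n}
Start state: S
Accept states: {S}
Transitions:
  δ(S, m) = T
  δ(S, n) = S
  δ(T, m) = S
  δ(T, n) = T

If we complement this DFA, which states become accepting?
Complement accept states = All states \ Original accept states
= {S, T} \ {S}
{T}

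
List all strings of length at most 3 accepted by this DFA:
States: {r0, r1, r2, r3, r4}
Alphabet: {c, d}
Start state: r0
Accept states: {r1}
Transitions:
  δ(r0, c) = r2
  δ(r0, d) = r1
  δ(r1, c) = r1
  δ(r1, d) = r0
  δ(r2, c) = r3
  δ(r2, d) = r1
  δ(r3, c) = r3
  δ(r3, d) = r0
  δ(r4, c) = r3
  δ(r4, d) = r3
d, cd, dc, cdc, dcc, ddd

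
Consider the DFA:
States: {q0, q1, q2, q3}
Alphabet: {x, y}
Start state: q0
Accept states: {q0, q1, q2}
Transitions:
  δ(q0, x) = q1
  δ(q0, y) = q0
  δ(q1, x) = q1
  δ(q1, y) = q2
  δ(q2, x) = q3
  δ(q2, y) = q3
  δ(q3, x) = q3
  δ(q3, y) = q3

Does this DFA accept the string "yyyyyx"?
Processing string "yyyyyx":
  q0 --y--> q0
  q0 --y--> q0
  q0 --y--> q0
  q0 --y--> q0
  q0 --y--> q0
  q0 --x--> q1
Final state: q1
Accept states: {q0, q1, q2}
Yes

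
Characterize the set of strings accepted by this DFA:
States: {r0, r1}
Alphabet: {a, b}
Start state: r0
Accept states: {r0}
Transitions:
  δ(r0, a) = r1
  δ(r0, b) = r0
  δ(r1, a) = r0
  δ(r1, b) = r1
Testing a few strings:
  'ba' → reject
  'b' → accept
  'aba' → accept
  'ab' → reject
State roles: r0=even number of a's so far; r1=odd number of a's so far
All strings over {a,b} with an even number of a's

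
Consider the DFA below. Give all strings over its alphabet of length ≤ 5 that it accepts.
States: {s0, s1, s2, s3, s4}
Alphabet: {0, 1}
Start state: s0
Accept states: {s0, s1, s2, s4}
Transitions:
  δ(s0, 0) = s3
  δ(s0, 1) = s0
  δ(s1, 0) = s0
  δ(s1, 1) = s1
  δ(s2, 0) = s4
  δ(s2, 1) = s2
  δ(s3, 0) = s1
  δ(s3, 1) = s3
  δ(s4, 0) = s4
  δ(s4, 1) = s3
ε, 1, 00, 11, 000, 001, 010, 100, 111, 0001, 0010, 0011, 0100, 0101, 0110, 1000, 1001, 1010, 1100, 1111, 00000, 00011, 00101, 00110, 00111, 01001, 01010, 01011, 01100, 01101, 01110, 10001, 10010, 10011, 10100, 10101, 10110, 11000, 11001, 11010, 11100, 11111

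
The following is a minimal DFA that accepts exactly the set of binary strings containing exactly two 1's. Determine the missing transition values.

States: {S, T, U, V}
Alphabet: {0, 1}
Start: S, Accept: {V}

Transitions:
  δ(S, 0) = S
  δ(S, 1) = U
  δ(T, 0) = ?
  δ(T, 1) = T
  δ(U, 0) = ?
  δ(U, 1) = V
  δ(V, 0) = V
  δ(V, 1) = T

From the language and accept set, identify what each state tracks — S: zero 1's; T: ≥ three 1's (dead); U: one 1; V: two 1's.
Each missing δ(q, a) is the state matching the new tracked value after reading a.
δ(T, 0) = T; δ(U, 0) = U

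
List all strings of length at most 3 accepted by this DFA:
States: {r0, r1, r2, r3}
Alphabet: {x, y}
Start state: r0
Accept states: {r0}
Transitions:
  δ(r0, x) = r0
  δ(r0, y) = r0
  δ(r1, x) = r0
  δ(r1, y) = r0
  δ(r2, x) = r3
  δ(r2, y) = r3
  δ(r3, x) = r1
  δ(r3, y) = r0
ε, x, y, xx, xy, yx, yy, xxx, xxy, xyx, xyy, yxx, yxy, yyx, yyy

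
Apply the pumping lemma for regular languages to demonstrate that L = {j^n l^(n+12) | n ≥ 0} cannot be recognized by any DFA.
Assume L is regular with pumping length p. Idea: pumping the j-block breaks the fixed offset of 12.
Choose s = j^p l^(p+12) ∈ L. By the pumping lemma, s = xyz with |xy| ≤ p, |y| > 0, so y = j^k with k ≥ 1. Then xy²z = j^(p+k) l^(p+12). For this to be in L we would need p+12 = (p+k)+12, i.e. k = 0, contradicting k ≥ 1. So xy²z ∉ L.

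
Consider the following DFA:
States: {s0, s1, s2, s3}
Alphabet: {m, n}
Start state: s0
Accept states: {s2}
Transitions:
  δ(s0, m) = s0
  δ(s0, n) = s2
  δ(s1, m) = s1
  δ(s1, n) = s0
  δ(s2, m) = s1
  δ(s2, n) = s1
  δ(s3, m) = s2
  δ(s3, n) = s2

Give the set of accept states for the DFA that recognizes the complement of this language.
Complement accept states = All states \ Original accept states
= {s0, s1, s2, s3} \ {s2}
{s0, s1, s3}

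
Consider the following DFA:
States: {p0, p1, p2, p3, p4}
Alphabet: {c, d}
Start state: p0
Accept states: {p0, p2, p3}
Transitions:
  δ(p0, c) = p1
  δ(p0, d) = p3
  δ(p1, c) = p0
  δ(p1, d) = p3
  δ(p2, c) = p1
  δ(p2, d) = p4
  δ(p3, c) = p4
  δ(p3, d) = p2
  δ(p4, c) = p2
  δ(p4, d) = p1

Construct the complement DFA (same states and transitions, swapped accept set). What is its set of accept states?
Complement accept states = All states \ Original accept states
= {p0, p1, p2, p3, p4} \ {p0, p2, p3}
{p1, p4}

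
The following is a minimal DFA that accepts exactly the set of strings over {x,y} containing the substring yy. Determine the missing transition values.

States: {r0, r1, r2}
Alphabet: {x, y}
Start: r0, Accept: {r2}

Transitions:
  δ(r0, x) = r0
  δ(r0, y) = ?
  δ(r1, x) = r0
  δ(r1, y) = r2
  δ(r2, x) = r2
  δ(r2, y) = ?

From the language and accept set, identify what each state tracks — r0: no progress toward yy; r1: one trailing y; r2: substring yy seen.
Each missing δ(q, a) is the state matching the new tracked value after reading a.
δ(r0, y) = r1; δ(r2, y) = r2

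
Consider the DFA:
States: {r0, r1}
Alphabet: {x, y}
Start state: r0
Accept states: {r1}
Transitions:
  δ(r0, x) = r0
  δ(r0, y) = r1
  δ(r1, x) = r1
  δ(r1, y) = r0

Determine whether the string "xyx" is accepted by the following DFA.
Processing string "xyx":
  r0 --x--> r0
  r0 --y--> r1
  r1 --x--> r1
Final state: r1
Accept states: {r1}
Yes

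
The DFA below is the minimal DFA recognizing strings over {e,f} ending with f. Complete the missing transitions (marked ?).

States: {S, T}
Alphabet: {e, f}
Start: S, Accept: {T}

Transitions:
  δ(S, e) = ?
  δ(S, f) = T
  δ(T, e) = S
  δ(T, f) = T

From the language and accept set, identify what each state tracks — S: last symbol not f; T: last symbol is f.
Each missing δ(q, a) is the state matching the new tracked value after reading a.
δ(S, e) = S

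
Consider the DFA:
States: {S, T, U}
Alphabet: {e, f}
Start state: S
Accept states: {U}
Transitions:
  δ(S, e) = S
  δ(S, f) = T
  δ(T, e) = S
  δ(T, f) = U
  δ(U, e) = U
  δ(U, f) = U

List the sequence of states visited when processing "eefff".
read 'e': S → S
  read 'e': S → S
  read 'f': S → T
  read 'f': T → U
  read 'f': U → U
S -> S -> S -> T -> U -> U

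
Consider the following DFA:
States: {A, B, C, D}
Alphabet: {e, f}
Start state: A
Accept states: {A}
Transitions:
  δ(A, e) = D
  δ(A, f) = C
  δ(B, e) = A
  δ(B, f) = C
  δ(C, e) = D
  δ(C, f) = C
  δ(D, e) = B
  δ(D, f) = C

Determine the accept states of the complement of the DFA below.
Complement accept states = All states \ Original accept states
= {A, B, C, D} \ {A}
{B, C, D}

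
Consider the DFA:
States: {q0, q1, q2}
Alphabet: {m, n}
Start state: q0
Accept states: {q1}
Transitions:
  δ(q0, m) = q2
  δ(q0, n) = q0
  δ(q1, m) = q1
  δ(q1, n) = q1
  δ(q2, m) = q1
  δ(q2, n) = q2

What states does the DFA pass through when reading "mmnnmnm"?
read 'm': q0 → q2
  read 'm': q2 → q1
  read 'n': q1 → q1
  read 'n': q1 → q1
  read 'm': q1 → q1
  read 'n': q1 → q1
  read 'm': q1 → q1
q0 -> q2 -> q1 -> q1 -> q1 -> q1 -> q1 -> q1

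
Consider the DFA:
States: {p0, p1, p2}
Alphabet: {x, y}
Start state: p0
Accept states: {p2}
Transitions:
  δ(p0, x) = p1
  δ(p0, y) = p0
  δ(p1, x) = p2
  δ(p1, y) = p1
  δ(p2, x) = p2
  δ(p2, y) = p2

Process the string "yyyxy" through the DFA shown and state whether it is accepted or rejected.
Processing string "yyyxy":
  p0 --y--> p0
  p0 --y--> p0
  p0 --y--> p0
  p0 --x--> p1
  p1 --y--> p1
Final state: p1
Accept states: {p2}
No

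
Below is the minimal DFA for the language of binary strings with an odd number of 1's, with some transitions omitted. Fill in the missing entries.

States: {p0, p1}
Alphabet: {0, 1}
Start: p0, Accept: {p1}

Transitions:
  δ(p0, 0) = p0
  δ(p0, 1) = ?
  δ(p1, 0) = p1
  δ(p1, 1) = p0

From the language and accept set, identify what each state tracks — p0: even number of 1's so far; p1: odd number of 1's so far.
Each missing δ(q, a) is the state matching the new tracked value after reading a.
δ(p0, 1) = p1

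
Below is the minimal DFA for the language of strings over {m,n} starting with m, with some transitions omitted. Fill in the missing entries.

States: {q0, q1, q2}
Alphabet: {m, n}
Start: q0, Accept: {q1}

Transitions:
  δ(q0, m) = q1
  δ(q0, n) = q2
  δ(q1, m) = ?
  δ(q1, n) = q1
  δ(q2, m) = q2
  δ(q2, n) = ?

From the language and accept set, identify what each state tracks — q0: no input read; q1: started with m; q2: started with n (dead).
Each missing δ(q, a) is the state matching the new tracked value after reading a.
δ(q1, m) = q1; δ(q2, n) = q2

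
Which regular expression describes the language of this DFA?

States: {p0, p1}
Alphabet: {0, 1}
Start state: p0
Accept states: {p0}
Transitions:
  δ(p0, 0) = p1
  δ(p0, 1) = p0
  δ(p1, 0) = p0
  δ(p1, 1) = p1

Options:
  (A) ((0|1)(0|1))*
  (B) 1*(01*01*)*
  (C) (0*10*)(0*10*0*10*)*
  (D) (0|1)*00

Check each option against the DFA on short strings; one disagreement eliminates an option:
  (A) ((0|1)(0|1))*: on '1' the DFA goes p0 → p0 and accepts (p0 ∈ Accept), but the regex does not match it → eliminate
  (B) 1*(01*01*)*: agrees with the DFA on every string of length ≤ 6
  (C) (0*10*)(0*10*0*10*)*: on ε the DFA stays in p0 and accepts (p0 ∈ Accept), but the regex does not match it → eliminate
  (D) (0|1)*00: on ε the DFA stays in p0 and accepts (p0 ∈ Accept), but the regex does not match it → eliminate
Only (B) is consistent with the DFA.
(B) 1*(01*01*)*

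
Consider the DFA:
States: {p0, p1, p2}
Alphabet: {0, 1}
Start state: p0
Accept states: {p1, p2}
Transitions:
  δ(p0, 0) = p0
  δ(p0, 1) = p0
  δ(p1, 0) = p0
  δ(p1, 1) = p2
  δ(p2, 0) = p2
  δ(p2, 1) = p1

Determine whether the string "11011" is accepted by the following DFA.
Processing string "11011":
  p0 --1--> p0
  p0 --1--> p0
  p0 --0--> p0
  p0 --1--> p0
  p0 --1--> p0
Final state: p0
Accept states: {p1, p2}
No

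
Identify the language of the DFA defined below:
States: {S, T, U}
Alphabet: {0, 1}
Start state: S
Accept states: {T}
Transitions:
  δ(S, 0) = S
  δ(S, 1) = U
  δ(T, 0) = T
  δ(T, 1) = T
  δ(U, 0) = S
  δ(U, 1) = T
Testing a few strings:
  '0110' → accept
  '11' → accept
  '101' → reject
  '0' → reject
State roles: S=no progress toward 11; T=substring 11 seen; U=one trailing 1
All binary strings containing the substring 11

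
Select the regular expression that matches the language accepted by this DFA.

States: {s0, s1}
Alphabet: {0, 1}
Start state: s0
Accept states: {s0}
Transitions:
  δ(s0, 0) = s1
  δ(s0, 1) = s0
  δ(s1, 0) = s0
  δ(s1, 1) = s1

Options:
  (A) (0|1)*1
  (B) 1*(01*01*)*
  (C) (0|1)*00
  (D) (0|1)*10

Check each option against the DFA on short strings; one disagreement eliminates an option:
  (A) (0|1)*1: on ε the DFA stays in s0 and accepts (s0 ∈ Accept), but the regex does not match it → eliminate
  (B) 1*(01*01*)*: agrees with the DFA on every string of length ≤ 6
  (C) (0|1)*00: on ε the DFA stays in s0 and accepts (s0 ∈ Accept), but the regex does not match it → eliminate
  (D) (0|1)*10: on ε the DFA stays in s0 and accepts (s0 ∈ Accept), but the regex does not match it → eliminate
Only (B) is consistent with the DFA.
(B) 1*(01*01*)*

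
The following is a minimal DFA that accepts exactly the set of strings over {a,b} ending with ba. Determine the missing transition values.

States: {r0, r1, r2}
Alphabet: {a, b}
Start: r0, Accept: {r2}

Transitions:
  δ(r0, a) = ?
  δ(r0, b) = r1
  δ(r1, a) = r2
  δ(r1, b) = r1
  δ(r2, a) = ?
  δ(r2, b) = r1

From the language and accept set, identify what each state tracks — r0: no suffix match; r1: one trailing b; r2: suffix is ba.
Each missing δ(q, a) is the state matching the new tracked value after reading a.
δ(r0, a) = r0; δ(r2, a) = r0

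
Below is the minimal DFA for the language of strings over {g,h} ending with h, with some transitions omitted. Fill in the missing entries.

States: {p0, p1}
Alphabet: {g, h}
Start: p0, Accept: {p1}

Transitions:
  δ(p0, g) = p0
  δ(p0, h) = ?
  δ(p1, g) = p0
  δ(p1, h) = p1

From the language and accept set, identify what each state tracks — p0: last symbol not h; p1: last symbol is h.
Each missing δ(q, a) is the state matching the new tracked value after reading a.
δ(p0, h) = p1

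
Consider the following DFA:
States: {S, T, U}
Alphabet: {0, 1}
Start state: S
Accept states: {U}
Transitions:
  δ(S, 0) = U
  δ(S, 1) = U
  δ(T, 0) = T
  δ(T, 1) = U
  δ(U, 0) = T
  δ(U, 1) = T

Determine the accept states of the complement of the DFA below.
Complement accept states = All states \ Original accept states
= {S, T, U} \ {U}
{S, T}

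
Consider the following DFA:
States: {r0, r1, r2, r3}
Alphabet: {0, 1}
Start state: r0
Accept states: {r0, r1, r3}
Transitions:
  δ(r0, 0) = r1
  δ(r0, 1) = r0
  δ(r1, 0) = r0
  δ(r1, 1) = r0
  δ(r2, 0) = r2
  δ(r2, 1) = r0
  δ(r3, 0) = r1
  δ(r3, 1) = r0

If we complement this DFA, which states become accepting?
Complement accept states = All states \ Original accept states
= {r0, r1, r2, r3} \ {r0, r1, r3}
{r2}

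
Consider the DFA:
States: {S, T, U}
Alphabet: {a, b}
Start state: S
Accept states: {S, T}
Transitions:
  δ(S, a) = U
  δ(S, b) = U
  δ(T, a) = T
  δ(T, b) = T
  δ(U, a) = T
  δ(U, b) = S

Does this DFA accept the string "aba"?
Processing string "aba":
  S --a--> U
  U --b--> S
  S --a--> U
Final state: U
Accept states: {S, T}
No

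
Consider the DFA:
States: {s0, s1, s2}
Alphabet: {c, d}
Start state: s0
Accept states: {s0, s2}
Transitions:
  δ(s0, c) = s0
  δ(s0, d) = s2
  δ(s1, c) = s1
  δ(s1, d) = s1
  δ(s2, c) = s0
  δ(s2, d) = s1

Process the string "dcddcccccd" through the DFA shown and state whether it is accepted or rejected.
Processing string "dcddcccccd":
  s0 --d--> s2
  s2 --c--> s0
  s0 --d--> s2
  s2 --d--> s1
  s1 --c--> s1
  s1 --c--> s1
  s1 --c--> s1
  s1 --c--> s1
  s1 --c--> s1
  s1 --d--> s1
Final state: s1
Accept states: {s0, s2}
No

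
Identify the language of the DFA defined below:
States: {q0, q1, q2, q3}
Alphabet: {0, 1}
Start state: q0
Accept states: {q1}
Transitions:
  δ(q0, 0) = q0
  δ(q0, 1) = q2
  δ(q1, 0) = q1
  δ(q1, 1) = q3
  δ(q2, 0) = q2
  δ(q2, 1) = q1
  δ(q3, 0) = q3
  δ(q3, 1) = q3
Testing a few strings:
  '11' → accept
  '1010' → accept
  '1' → reject
  '1101' → reject
State roles: q0=zero 1's; q1=two 1's; q2=one 1; q3=≥ three 1's (dead)
All binary strings containing exactly two 1's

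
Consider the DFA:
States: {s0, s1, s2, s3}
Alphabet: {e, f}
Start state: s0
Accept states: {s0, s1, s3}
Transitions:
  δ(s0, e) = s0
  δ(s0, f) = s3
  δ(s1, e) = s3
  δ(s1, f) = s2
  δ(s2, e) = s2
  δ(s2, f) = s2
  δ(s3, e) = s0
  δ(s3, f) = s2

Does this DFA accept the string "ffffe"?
Processing string "ffffe":
  s0 --f--> s3
  s3 --f--> s2
  s2 --f--> s2
  s2 --f--> s2
  s2 --e--> s2
Final state: s2
Accept states: {s0, s1, s3}
No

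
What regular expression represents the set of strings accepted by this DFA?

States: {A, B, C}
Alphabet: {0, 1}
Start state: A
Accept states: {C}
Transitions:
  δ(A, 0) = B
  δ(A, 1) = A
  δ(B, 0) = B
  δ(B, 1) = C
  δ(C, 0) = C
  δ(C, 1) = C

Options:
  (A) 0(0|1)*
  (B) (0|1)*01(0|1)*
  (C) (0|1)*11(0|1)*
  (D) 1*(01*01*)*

Check each option against the DFA on short strings; one disagreement eliminates an option:
  (A) 0(0|1)*: on '0' the DFA goes A → B and rejects (B ∉ Accept), but the regex matches it → eliminate
  (B) (0|1)*01(0|1)*: agrees with the DFA on every string of length ≤ 6
  (C) (0|1)*11(0|1)*: on '01' the DFA goes A → B → C and accepts (C ∈ Accept), but the regex does not match it → eliminate
  (D) 1*(01*01*)*: on ε the DFA stays in A and rejects (A ∉ Accept), but the regex matches it → eliminate
Only (B) is consistent with the DFA.
(B) (0|1)*01(0|1)*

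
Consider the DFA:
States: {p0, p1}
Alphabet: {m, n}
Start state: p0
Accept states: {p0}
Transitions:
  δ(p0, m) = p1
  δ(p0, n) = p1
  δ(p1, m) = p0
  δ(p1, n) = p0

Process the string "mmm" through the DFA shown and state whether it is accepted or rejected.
Processing string "mmm":
  p0 --m--> p1
  p1 --m--> p0
  p0 --m--> p1
Final state: p1
Accept states: {p0}
No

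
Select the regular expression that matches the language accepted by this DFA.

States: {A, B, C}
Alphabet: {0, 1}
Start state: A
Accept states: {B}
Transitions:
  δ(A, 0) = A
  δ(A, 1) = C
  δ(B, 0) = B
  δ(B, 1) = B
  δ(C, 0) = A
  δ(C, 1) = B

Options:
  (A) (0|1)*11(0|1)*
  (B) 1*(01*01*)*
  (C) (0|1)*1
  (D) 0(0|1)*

Check each option against the DFA on short strings; one disagreement eliminates an option:
  (A) (0|1)*11(0|1)*: agrees with the DFA on every string of length ≤ 6
  (B) 1*(01*01*)*: on ε the DFA stays in A and rejects (A ∉ Accept), but the regex matches it → eliminate
  (C) (0|1)*1: on '1' the DFA goes A → C and rejects (C ∉ Accept), but the regex matches it → eliminate
  (D) 0(0|1)*: on '0' the DFA goes A → A and rejects (A ∉ Accept), but the regex matches it → eliminate
Only (A) is consistent with the DFA.
(A) (0|1)*11(0|1)*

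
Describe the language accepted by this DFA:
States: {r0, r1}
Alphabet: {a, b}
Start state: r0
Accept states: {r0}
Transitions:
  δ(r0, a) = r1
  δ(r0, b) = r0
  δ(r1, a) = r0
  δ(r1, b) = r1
Testing a few strings:
  'a' → reject
  'bb' → accept
  'b' → accept
  'bba' → reject
State roles: r0=even number of a's so far; r1=odd number of a's so far
All strings over {a,b} with an even number of a's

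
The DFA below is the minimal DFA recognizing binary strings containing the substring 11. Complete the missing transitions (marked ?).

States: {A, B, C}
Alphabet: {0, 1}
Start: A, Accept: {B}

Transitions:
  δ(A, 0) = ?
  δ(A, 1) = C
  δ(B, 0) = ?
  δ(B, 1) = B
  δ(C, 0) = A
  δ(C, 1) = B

From the language and accept set, identify what each state tracks — A: no progress toward 11; B: substring 11 seen; C: one trailing 1.
Each missing δ(q, a) is the state matching the new tracked value after reading a.
δ(A, 0) = A; δ(B, 0) = B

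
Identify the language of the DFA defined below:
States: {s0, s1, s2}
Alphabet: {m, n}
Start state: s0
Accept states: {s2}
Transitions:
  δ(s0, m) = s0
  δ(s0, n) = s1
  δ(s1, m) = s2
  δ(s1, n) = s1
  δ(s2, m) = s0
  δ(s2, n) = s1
Testing a few strings:
  'nm' → accept
  'n' → reject
  'mnmn' → reject
  'm' → reject
State roles: s0=no suffix match; s1=one trailing n; s2=suffix is nm
All strings over {m,n} ending with nm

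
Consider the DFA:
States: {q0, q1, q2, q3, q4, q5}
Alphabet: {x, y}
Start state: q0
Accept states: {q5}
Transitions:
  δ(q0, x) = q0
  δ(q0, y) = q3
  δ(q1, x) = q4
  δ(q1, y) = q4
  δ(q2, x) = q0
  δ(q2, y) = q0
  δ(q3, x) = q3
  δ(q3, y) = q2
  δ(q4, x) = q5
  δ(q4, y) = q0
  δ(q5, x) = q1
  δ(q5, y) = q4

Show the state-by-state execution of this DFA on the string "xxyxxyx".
read 'x': q0 → q0
  read 'x': q0 → q0
  read 'y': q0 → q3
  read 'x': q3 → q3
  read 'x': q3 → q3
  read 'y': q3 → q2
  read 'x': q2 → q0
q0 -> q0 -> q0 -> q3 -> q3 -> q3 -> q2 -> q0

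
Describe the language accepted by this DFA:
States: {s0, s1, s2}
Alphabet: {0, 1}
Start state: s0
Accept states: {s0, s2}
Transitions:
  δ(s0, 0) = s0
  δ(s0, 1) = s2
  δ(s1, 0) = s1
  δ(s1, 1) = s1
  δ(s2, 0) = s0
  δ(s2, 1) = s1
Testing a few strings:
  '010' → accept
  '0' → accept
  '0100' → accept
  '0111' → reject
State roles: s0=last symbol not 1 (ok); s1=saw 11 (dead); s2=last symbol 1 (ok)
All binary strings with no two consecutive 1's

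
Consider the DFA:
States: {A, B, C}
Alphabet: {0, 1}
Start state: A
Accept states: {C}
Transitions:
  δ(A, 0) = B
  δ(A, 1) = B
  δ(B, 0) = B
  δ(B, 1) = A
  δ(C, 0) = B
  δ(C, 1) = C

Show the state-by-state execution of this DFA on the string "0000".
read '0': A → B
  read '0': B → B
  read '0': B → B
  read '0': B → B
A -> B -> B -> B -> B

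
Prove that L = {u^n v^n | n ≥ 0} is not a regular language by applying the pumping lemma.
Assume L is regular with pumping length p. Idea: pumping the u-block changes the count balance.
Choose s = u^p v^p (length 2p ≥ p). By the pumping lemma, s = xyz with |xy| ≤ p, |y| > 0. So y = u^k for some k > 0 (since xy is entirely within the u's). Pumping gives xy²z = u^(p+k) v^p, which is not in L since p+k ≠ p.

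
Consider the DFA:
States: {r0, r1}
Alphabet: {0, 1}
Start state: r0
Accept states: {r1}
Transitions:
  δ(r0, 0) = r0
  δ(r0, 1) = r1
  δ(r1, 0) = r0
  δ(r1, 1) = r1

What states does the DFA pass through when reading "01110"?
read '0': r0 → r0
  read '1': r0 → r1
  read '1': r1 → r1
  read '1': r1 → r1
  read '0': r1 → r0
r0 -> r0 -> r1 -> r1 -> r1 -> r0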